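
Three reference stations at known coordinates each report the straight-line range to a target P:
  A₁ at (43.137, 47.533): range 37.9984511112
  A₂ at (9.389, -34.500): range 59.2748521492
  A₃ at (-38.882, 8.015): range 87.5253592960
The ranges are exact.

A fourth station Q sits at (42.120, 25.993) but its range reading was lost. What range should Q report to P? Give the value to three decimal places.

17.327

eq1: (x − 43.137)² + (y − 47.533)² = 37.9984511112²
eq2: (x − 9.389)² + (y + 34.500)² = 59.2748521492²
eq3: (x + 38.882)² + (y − 8.015)² = 87.5253592960²
eq2−eq1, eq2−eq3 (x²,y² cancel):
  67.496·x + 164.066·y = 4911.409347
  -96.542·x + 85.030·y = -3849.533595
det = 67.496·85.030 − 164.066·-96.542 = 21578.444652
x = (4911.409347·85.030 − 164.066·-3849.533595) / 21578.444652 = 48.622351
y = (67.496·-3849.533595 − 4911.409347·-96.542) / 21578.444652 = 9.932558
|P − Q| = √((48.622351 − 42.120)² + (9.932558 − 25.993)²) = 17.326810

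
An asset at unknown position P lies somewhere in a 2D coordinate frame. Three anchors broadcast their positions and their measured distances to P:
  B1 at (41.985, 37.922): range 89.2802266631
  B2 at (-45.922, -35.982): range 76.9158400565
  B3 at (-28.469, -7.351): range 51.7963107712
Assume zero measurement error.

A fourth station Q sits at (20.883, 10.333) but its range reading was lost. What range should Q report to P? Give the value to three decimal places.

74.680

eq1: (x − 41.985)² + (y − 37.922)² = 89.2802266631²
eq2: (x + 45.922)² + (y + 35.982)² = 76.9158400565²
eq3: (x + 28.469)² + (y + 7.351)² = 51.7963107712²
eq2−eq3, eq2−eq1 (x²,y² cancel):
  34.906·x + 57.262·y = 694.175396
  175.814·x + 147.808·y = -2257.628520
det = 34.906·147.808 − 57.262·175.814 = -4908.075220
x = (694.175396·147.808 − 57.262·-2257.628520) / -4908.075220 = -47.244794
y = (34.906·-2257.628520 − 694.175396·175.814) / -4908.075220 = 40.922465
|P − Q| = √((-47.244794 − 20.883)² + (40.922465 − 10.333)²) = 74.680062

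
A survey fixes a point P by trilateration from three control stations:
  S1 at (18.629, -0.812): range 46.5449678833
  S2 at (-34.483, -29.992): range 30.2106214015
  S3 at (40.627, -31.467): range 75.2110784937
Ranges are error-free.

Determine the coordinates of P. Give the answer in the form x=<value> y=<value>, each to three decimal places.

eq1: (x − 18.629)² + (y + 0.812)² = 46.5449678833²
eq2: (x + 34.483)² + (y + 29.992)² = 30.2106214015²
eq3: (x − 40.627)² + (y + 31.467)² = 75.2110784937²
eq2−eq1, eq2−eq3 (x²,y² cancel):
  106.224·x + 58.360·y = -2994.650758
  150.220·x − 2.950·y = -4191.896818
det = 106.224·-2.950 − 58.360·150.220 = -9080.200000
x = (-2994.650758·-2.950 − 58.360·-4191.896818) / -9080.200000 = -27.914949
y = (106.224·-4191.896818 − -2994.650758·150.220) / -9080.200000 = -0.503997

x=-27.915 y=-0.504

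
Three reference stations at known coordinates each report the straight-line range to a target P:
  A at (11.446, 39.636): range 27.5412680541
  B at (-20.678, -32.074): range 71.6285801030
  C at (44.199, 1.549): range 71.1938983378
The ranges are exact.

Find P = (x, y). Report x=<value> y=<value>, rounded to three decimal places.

x=-16.094 y=39.408

eq1: (x − 11.446)² + (y − 39.636)² = 27.5412680541²
eq2: (x + 20.678)² + (y + 32.074)² = 71.6285801030²
eq3: (x − 44.199)² + (y − 1.549)² = 71.1938983378²
eq1−eq3, eq1−eq2 (x²,y² cancel):
  65.506·x − 76.174·y = -4056.122125
  -64.248·x − 143.420·y = -4617.834294
det = 65.506·-143.420 − -76.174·-64.248 = -14288.897672
x = (-4056.122125·-143.420 − -76.174·-4617.834294) / -14288.897672 = -16.094322
y = (65.506·-4617.834294 − -4056.122125·-64.248) / -14288.897672 = 39.407770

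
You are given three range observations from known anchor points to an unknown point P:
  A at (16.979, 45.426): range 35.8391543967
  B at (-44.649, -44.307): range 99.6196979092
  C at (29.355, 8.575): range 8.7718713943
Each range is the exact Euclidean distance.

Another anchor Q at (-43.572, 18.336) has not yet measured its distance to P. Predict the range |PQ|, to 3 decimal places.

79.209

eq1: (x − 16.979)² + (y − 45.426)² = 35.8391543967²
eq2: (x + 44.649)² + (y + 44.307)² = 99.6196979092²
eq3: (x − 29.355)² + (y − 8.575)² = 8.7718713943²
eq1−eq2, eq1−eq3 (x²,y² cancel):
  -123.256·x − 179.466·y = -7034.803691
  24.752·x − 73.702·y = -209.062007
det = -123.256·-73.702 − -179.466·24.752 = 13526.356144
x = (-7034.803691·-73.702 − -179.466·-209.062007) / 13526.356144 = 35.557217
y = (-123.256·-209.062007 − -7034.803691·24.752) / 13526.356144 = 14.778083
|P − Q| = √((35.557217 − -43.572)² + (14.778083 − 18.336)²) = 79.209165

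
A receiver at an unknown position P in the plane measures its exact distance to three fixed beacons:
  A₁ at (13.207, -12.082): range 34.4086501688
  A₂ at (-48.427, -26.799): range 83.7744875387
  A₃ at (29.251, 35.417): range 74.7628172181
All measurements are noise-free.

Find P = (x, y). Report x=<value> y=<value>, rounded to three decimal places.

eq1: (x − 13.207)² + (y + 12.082)² = 34.4086501688²
eq2: (x + 48.427)² + (y + 26.799)² = 83.7744875387²
eq3: (x − 29.251)² + (y − 35.417)² = 74.7628172181²
eq1−eq2, eq1−eq3 (x²,y² cancel):
  -123.268·x − 29.434·y = -3091.248399
  32.088·x + 94.998·y = -2615.938315
det = -123.268·94.998 − -29.434·32.088 = -10765.735272
x = (-3091.248399·94.998 − -29.434·-2615.938315) / -10765.735272 = 34.429599
y = (-123.268·-2615.938315 − -3091.248399·32.088) / -10765.735272 = -39.166248

x=34.430 y=-39.166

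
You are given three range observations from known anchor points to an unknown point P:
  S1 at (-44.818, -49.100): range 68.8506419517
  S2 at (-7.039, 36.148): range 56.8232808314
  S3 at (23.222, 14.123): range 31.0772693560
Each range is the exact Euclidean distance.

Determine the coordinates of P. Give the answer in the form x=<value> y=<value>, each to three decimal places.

eq1: (x + 44.818)² + (y + 49.100)² = 68.8506419517²
eq2: (x + 7.039)² + (y − 36.148)² = 56.8232808314²
eq3: (x − 23.222)² + (y − 14.123)² = 31.0772693560²
eq1−eq2, eq1−eq3 (x²,y² cancel):
  75.558·x + 170.496·y = -1551.712046
  136.080·x + 126.446·y = 93.871516
det = 75.558·126.446 − 170.496·136.080 = -13647.088812
x = (-1551.712046·126.446 − 170.496·93.871516) / -13647.088812 = 15.550020
y = (75.558·93.871516 − -1551.712046·136.080) / -13647.088812 = -15.992401

x=15.550 y=-15.992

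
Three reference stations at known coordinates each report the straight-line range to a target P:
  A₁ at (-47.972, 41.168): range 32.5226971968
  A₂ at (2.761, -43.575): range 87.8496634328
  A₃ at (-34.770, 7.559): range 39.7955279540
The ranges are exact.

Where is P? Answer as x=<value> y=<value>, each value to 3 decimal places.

eq1: (x + 47.972)² + (y − 41.168)² = 32.5226971968²
eq2: (x − 2.761)² + (y + 43.575)² = 87.8496634328²
eq3: (x + 34.770)² + (y − 7.559)² = 39.7955279540²
eq2−eq3, eq2−eq1 (x²,y² cancel):
  -75.062·x + 102.268·y = 5493.566955
  -101.466·x + 169.486·y = 8749.550794
det = -75.062·169.486 − 102.268·-101.466 = -2345.233244
x = (5493.566955·169.486 − 102.268·8749.550794) / -2345.233244 = -15.471224
y = (-75.062·8749.550794 − 5493.566955·-101.466) / -2345.233244 = 42.361892

x=-15.471 y=42.362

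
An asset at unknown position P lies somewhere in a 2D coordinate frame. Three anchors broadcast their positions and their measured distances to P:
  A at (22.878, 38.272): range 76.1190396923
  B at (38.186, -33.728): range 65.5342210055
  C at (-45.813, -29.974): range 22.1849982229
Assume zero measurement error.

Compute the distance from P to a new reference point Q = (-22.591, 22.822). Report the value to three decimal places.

43.095

eq1: (x − 22.878)² + (y − 38.272)² = 76.1190396923²
eq2: (x − 38.186)² + (y + 33.728)² = 65.5342210055²
eq3: (x + 45.813)² + (y + 29.974)² = 22.1849982229²
eq2−eq1, eq2−eq3 (x²,y² cancel):
  -30.616·x + 144.000·y = -2106.973793
  -167.998·x + 7.508·y = 4204.083042
det = -30.616·7.508 − 144.000·-167.998 = 23961.847072
x = (-2106.973793·7.508 − 144.000·4204.083042) / 23961.847072 = -25.924843
y = (-30.616·4204.083042 − -2106.973793·-167.998) / 23961.847072 = -20.143672
|P − Q| = √((-25.924843 − -22.591)² + (-20.143672 − 22.822)²) = 43.094820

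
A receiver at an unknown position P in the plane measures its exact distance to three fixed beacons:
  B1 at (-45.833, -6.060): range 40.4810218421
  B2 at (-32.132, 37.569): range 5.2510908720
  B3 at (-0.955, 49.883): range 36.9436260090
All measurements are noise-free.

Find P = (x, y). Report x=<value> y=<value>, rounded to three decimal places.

eq1: (x + 45.833)² + (y + 6.060)² = 40.4810218421²
eq2: (x + 32.132)² + (y − 37.569)² = 5.2510908720²
eq3: (x + 0.955)² + (y − 49.883)² = 36.9436260090²
eq1−eq3, eq1−eq2 (x²,y² cancel):
  89.756·x + 111.886·y = 625.719852
  27.402·x + 87.258·y = 1917.646870
det = 89.756·87.258 − 111.886·27.402 = 4766.028876
x = (625.719852·87.258 − 111.886·1917.646870) / 4766.028876 = -33.562276
y = (89.756·1917.646870 − 625.719852·27.402) / 4766.028876 = 32.516449

x=-33.562 y=32.516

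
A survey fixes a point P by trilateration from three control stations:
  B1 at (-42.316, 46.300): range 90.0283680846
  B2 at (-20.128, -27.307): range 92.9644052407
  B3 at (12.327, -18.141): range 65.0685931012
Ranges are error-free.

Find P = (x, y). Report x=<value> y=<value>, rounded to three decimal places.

eq1: (x + 42.316)² + (y − 46.300)² = 90.0283680846²
eq2: (x + 20.128)² + (y + 27.307)² = 92.9644052407²
eq3: (x − 12.327)² + (y + 18.141)² = 65.0685931012²
eq2−eq1, eq2−eq3 (x²,y² cancel):
  -44.376·x + 147.214·y = 3320.798805
  64.910·x + 18.332·y = 3738.701011
det = -44.376·18.332 − 147.214·64.910 = -10369.161572
x = (3320.798805·18.332 − 147.214·3738.701011) / -10369.161572 = 47.208469
y = (-44.376·3738.701011 − 3320.798805·64.910) / -10369.161572 = 36.788090

x=47.208 y=36.788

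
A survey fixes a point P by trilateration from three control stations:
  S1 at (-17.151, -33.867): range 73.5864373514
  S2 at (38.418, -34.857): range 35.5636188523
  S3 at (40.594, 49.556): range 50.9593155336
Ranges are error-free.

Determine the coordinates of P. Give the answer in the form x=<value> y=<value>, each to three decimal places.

x=48.575 y=-0.775

eq1: (x + 17.151)² + (y + 33.867)² = 73.5864373514²
eq2: (x − 38.418)² + (y + 34.857)² = 35.5636188523²
eq3: (x − 40.594)² + (y − 49.556)² = 50.9593155336²
eq2−eq1, eq2−eq3 (x²,y² cancel):
  -111.138·x + 1.980·y = -5400.015459
  4.352·x + 168.826·y = 80.635945
det = -111.138·168.826 − 1.980·4.352 = -18771.600948
x = (-5400.015459·168.826 − 1.980·80.635945) / -18771.600948 = 48.574582
y = (-111.138·80.635945 − -5400.015459·4.352) / -18771.600948 = -0.774529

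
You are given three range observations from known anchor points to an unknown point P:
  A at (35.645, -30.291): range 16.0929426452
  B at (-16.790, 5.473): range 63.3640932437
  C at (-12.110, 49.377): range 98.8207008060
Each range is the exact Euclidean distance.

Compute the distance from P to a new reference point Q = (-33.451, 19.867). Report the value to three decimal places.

eq1: (x − 35.645)² + (y + 30.291)² = 16.0929426452²
eq2: (x + 16.790)² + (y − 5.473)² = 63.3640932437²
eq3: (x + 12.110)² + (y − 49.377)² = 98.8207008060²
eq3−eq1, eq3−eq2 (x²,y² cancel):
  95.510·x − 159.336·y = 9109.918582
  -9.360·x − 87.808·y = 3477.640195
det = 95.510·-87.808 − -159.336·-9.360 = -9877.927040
x = (9109.918582·-87.808 − -159.336·3477.640195) / -9877.927040 = 24.884822
y = (95.510·3477.640195 − 9109.918582·-9.360) / -9877.927040 = -42.257677
|P − Q| = √((24.884822 − -33.451)² + (-42.257677 − 19.867)²) = 85.220559

85.221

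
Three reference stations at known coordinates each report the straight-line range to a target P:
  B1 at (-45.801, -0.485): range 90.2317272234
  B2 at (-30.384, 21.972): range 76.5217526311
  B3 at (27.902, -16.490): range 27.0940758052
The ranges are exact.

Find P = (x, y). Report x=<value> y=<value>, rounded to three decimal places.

eq1: (x + 45.801)² + (y + 0.485)² = 90.2317272234²
eq2: (x + 30.384)² + (y − 21.972)² = 76.5217526311²
eq3: (x − 27.902)² + (y + 16.490)² = 27.0940758052²
eq3−eq2, eq3−eq1 (x²,y² cancel):
  -116.572·x + 76.924·y = -4765.975146
  -147.406·x + 32.010·y = -6360.150532
det = -116.572·32.010 − 76.924·-147.406 = 7607.589424
x = (-4765.975146·32.010 − 76.924·-6360.150532) / 7607.589424 = 44.257035
y = (-116.572·-6360.150532 − -4765.975146·-147.406) / 7607.589424 = 5.110967

x=44.257 y=5.111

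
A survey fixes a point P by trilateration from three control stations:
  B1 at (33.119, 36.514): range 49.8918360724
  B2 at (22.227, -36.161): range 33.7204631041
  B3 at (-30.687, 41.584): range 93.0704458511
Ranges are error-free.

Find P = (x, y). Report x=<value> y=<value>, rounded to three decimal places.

eq1: (x − 33.119)² + (y − 36.514)² = 49.8918360724²
eq2: (x − 22.227)² + (y + 36.161)² = 33.7204631041²
eq3: (x + 30.687)² + (y − 41.584)² = 93.0704458511²
eq1−eq2, eq1−eq3 (x²,y² cancel):
  -21.784·x − 145.350·y = 723.642768
  -127.612·x + 10.140·y = -5932.131916
det = -21.784·10.140 − -145.350·-127.612 = -18769.293960
x = (723.642768·10.140 − -145.350·-5932.131916) / -18769.293960 = 45.547672
y = (-21.784·-5932.131916 − 723.642768·-127.612) / -18769.293960 = -11.804976

x=45.548 y=-11.805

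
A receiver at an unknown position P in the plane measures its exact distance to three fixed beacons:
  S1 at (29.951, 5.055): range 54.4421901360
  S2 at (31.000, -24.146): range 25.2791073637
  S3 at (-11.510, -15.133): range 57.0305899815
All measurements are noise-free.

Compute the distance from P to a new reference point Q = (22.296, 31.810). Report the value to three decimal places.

eq1: (x − 29.951)² + (y − 5.055)² = 54.4421901360²
eq2: (x − 31.000)² + (y + 24.146)² = 25.2791073637²
eq3: (x + 11.510)² + (y + 15.133)² = 57.0305899815²
eq3−eq2, eq3−eq1 (x²,y² cancel):
  85.020·x − 18.026·y = 3795.996452
  82.922·x + 40.376·y = 849.663764
det = 85.020·40.376 − -18.026·82.922 = 4927.519492
x = (3795.996452·40.376 − -18.026·849.663764) / 4927.519492 = 34.212587
y = (85.020·849.663764 − 3795.996452·82.922) / 4927.519492 = -49.220141
|P − Q| = √((34.212587 − 22.296)² + (-49.220141 − 31.810)²) = 81.901702

81.902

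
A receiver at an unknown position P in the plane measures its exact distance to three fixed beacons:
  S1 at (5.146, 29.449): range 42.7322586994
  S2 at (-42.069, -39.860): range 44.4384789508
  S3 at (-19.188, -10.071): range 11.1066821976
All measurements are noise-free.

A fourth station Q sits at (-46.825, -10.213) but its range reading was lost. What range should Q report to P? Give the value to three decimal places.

38.701

eq1: (x − 5.146)² + (y − 29.449)² = 42.7322586994²
eq2: (x + 42.069)² + (y + 39.860)² = 44.4384789508²
eq3: (x + 19.188)² + (y + 10.071)² = 11.1066821976²
eq1−eq2, eq1−eq3 (x²,y² cancel):
  -94.430·x − 138.618·y = 2316.162966
  -48.668·x − 79.040·y = 1278.567012
det = -94.430·-79.040 − -138.618·-48.668 = 717.486376
x = (2316.162966·-79.040 − -138.618·1278.567012) / 717.486376 = -8.135512
y = (-94.430·1278.567012 − 2316.162966·-48.668) / 717.486376 = -11.166851
|P − Q| = √((-8.135512 − -46.825)² + (-11.166851 − -10.213)²) = 38.701245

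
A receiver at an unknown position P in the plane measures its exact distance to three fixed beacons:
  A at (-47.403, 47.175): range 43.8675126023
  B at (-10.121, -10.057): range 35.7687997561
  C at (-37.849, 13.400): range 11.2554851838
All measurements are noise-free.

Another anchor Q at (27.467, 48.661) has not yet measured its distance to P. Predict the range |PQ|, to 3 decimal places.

83.876

eq1: (x + 47.403)² + (y − 47.175)² = 43.8675126023²
eq2: (x + 10.121)² + (y + 10.057)² = 35.7687997561²
eq3: (x + 37.849)² + (y − 13.400)² = 11.2554851838²
eq2−eq3, eq2−eq1 (x²,y² cancel):
  -55.456·x + 46.914·y = 2561.250000
  -74.564·x + 114.464·y = 3623.995518
det = -55.456·114.464 − 46.914·-74.564 = -2849.620088
x = (2561.250000·114.464 − 46.914·3623.995518) / -2849.620088 = -43.217970
y = (-55.456·3623.995518 − 2561.250000·-74.564) / -2849.620088 = 3.507573
|P − Q| = √((-43.217970 − 27.467)² + (3.507573 − 48.661)²) = 83.876081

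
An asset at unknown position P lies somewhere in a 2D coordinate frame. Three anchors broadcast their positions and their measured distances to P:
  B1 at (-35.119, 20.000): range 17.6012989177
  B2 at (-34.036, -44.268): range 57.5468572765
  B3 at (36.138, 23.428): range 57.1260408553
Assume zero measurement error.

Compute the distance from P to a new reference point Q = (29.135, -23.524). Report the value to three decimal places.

eq1: (x + 35.119)² + (y − 20.000)² = 17.6012989177²
eq2: (x + 34.036)² + (y + 44.268)² = 57.5468572765²
eq3: (x − 36.138)² + (y − 23.428)² = 57.1260408553²
eq2−eq3, eq2−eq1 (x²,y² cancel):
  140.348·x + 135.392·y = -1215.022653
  -2.166·x + 128.536·y = 1517.074100
det = 140.348·128.536 − 135.392·-2.166 = 18333.029600
x = (-1215.022653·128.536 − 135.392·1517.074100) / 18333.029600 = -19.722537
y = (140.348·1517.074100 − -1215.022653·-2.166) / 18333.029600 = 11.470367
|P − Q| = √((-19.722537 − 29.135)² + (11.470367 − -23.524)²) = 60.097126

60.097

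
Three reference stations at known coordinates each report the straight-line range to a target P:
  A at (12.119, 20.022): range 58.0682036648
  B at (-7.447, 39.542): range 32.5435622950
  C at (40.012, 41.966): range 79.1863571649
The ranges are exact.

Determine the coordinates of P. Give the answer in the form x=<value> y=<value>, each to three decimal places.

x=-38.972 y=47.619

eq1: (x − 12.119)² + (y − 20.022)² = 58.0682036648²
eq2: (x + 7.447)² + (y − 39.542)² = 32.5435622950²
eq3: (x − 40.012)² + (y − 41.966)² = 79.1863571649²
eq1−eq2, eq1−eq3 (x²,y² cancel):
  -39.132·x + 39.040·y = 3384.109758
  55.786·x + 43.888·y = -84.208229
det = -39.132·43.888 − 39.040·55.786 = -3895.310656
x = (3384.109758·43.888 − 39.040·-84.208229) / -3895.310656 = -38.972321
y = (-39.132·-84.208229 − 3384.109758·55.786) / -3895.310656 = 47.618978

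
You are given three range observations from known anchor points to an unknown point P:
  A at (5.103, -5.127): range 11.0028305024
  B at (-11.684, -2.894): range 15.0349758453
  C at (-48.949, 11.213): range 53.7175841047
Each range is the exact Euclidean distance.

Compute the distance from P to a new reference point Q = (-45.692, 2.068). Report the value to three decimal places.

47.017

eq1: (x − 5.103)² + (y + 5.127)² = 11.0028305024²
eq2: (x + 11.684)² + (y + 2.894)² = 15.0349758453²
eq3: (x + 48.949)² + (y − 11.213)² = 53.7175841047²
eq2−eq1, eq2−eq3 (x²,y² cancel):
  33.574·x − 4.466·y = 12.423866
  -74.530·x + 28.214·y = -282.683465
det = 33.574·28.214 − -4.466·-74.530 = 614.405856
x = (12.423866·28.214 − -4.466·-282.683465) / 614.405856 = -1.484259
y = (33.574·-282.683465 − 12.423866·-74.530) / 614.405856 = -13.940075
|P − Q| = √((-1.484259 − -45.692)² + (-13.940075 − 2.068)²) = 47.016836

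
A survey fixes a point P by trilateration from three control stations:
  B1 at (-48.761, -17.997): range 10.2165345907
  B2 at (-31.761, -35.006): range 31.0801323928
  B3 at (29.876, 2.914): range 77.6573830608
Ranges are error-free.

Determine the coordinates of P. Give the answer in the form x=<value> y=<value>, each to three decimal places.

eq1: (x + 48.761)² + (y + 17.997)² = 10.2165345907²
eq2: (x + 31.761)² + (y + 35.006)² = 31.0801323928²
eq3: (x − 29.876)² + (y − 2.914)² = 77.6573830608²
eq1−eq3, eq1−eq2 (x²,y² cancel):
  157.274·x + 41.822·y = -7726.751923
  34.000·x − 34.018·y = -1328.943024
det = 157.274·-34.018 − 41.822·34.000 = -6772.094932
x = (-7726.751923·-34.018 − 41.822·-1328.943024) / -6772.094932 = -47.020561
y = (157.274·-1328.943024 − -7726.751923·34.000) / -6772.094932 = -7.929803

x=-47.021 y=-7.930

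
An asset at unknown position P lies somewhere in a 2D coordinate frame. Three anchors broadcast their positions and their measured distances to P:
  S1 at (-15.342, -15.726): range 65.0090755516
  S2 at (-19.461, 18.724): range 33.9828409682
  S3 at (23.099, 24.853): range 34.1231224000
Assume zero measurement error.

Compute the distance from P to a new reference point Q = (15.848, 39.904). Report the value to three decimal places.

eq1: (x + 15.342)² + (y + 15.726)² = 65.0090755516²
eq2: (x + 19.461)² + (y − 18.724)² = 33.9828409682²
eq3: (x − 23.099)² + (y − 24.853)² = 34.1231224000²
eq3−eq2, eq3−eq1 (x²,y² cancel):
  -85.120·x − 12.258·y = -412.362711
  -76.882·x − 81.158·y = -3730.343792
det = -85.120·-81.158 − -12.258·-76.882 = 5965.749404
x = (-412.362711·-81.158 − -12.258·-3730.343792) / 5965.749404 = -2.055068
y = (-85.120·-3730.343792 − -412.362711·-76.882) / 5965.749404 = 47.910761
|P − Q| = √((-2.055068 − 15.848)² + (47.910761 − 39.904)²) = 19.611937

19.612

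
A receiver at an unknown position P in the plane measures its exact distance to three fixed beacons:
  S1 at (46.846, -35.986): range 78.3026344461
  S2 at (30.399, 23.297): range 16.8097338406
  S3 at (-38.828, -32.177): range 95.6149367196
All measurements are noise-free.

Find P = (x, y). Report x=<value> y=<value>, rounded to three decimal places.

x=24.837 y=39.160

eq1: (x − 46.846)² + (y + 35.986)² = 78.3026344461²
eq2: (x − 30.399)² + (y − 23.297)² = 16.8097338406²
eq3: (x + 38.828)² + (y + 32.177)² = 95.6149367196²
eq3−eq1, eq3−eq2 (x²,y² cancel):
  171.348·x − 7.618·y = 3957.480562
  138.454·x + 110.948·y = 7783.525469
det = 171.348·110.948 − -7.618·138.454 = 20065.460476
x = (3957.480562·110.948 − -7.618·7783.525469) / 20065.460476 = 24.837180
y = (171.348·7783.525469 − 3957.480562·138.454) / 20065.460476 = 39.159954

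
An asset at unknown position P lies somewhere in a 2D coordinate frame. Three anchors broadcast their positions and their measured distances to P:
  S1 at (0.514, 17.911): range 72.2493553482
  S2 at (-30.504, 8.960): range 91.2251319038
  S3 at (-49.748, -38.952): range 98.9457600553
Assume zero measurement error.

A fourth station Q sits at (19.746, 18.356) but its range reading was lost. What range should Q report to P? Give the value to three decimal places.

eq1: (x − 0.514)² + (y − 17.911)² = 72.2493553482²
eq2: (x + 30.504)² + (y − 8.960)² = 91.2251319038²
eq3: (x + 49.748)² + (y + 38.952)² = 98.9457600553²
eq1−eq3, eq1−eq2 (x²,y² cancel):
  -100.524·x − 113.726·y = -899.240394
  -62.036·x − 17.902·y = -2412.347844
det = -100.524·-17.902 − -113.726·-62.036 = -5255.525488
x = (-899.240394·-17.902 − -113.726·-2412.347844) / -5255.525488 = 49.138468
y = (-100.524·-2412.347844 − -899.240394·-62.036) / -5255.525488 = -35.527100
|P − Q| = √((49.138468 − 19.746)² + (-35.527100 − 18.356)²) = 61.378380

61.378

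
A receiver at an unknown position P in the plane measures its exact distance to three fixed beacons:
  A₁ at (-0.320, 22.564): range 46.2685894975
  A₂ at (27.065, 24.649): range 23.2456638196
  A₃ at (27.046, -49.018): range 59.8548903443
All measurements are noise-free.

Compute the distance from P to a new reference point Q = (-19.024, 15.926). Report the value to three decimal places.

63.213

eq1: (x + 0.320)² + (y − 22.564)² = 46.2685894975²
eq2: (x − 27.065)² + (y − 24.649)² = 23.2456638196²
eq3: (x − 27.046)² + (y + 49.018)² = 59.8548903443²
eq1−eq3, eq1−eq2 (x²,y² cancel):
  54.732·x − 143.164·y = 1183.188420
  54.770·x + 4.170·y = 2431.272418
det = 54.732·4.170 − -143.164·54.770 = 8069.324720
x = (1183.188420·4.170 − -143.164·2431.272418) / 8069.324720 = 43.746483
y = (54.732·2431.272418 − 1183.188420·54.770) / 8069.324720 = 8.459837
|P − Q| = √((43.746483 − -19.024)² + (8.459837 − 15.926)²) = 63.212951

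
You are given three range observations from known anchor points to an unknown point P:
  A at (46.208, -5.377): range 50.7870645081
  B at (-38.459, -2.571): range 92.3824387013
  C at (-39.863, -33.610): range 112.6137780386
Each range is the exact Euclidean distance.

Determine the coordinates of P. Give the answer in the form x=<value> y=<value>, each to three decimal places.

eq1: (x − 46.208)² + (y + 5.377)² = 50.7870645081²
eq2: (x + 38.459)² + (y + 2.571)² = 92.3824387013²
eq3: (x + 39.863)² + (y + 33.610)² = 112.6137780386²
eq2−eq1, eq2−eq3 (x²,y² cancel):
  169.334·x − 5.612·y = 6633.575730
  -2.808·x − 62.078·y = -2914.361877
det = 169.334·-62.078 − -5.612·-2.808 = -10527.674548
x = (6633.575730·-62.078 − -5.612·-2914.361877) / -10527.674548 = 40.669429
y = (169.334·-2914.361877 − 6633.575730·-2.808) / -10527.674548 = 45.107157

x=40.669 y=45.107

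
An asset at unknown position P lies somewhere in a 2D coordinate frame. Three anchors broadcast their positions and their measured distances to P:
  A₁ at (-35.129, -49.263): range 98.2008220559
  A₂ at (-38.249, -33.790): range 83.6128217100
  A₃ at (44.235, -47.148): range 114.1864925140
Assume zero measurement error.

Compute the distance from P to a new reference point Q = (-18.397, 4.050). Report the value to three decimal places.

eq1: (x + 35.129)² + (y + 49.263)² = 98.2008220559²
eq2: (x + 38.249)² + (y + 33.790)² = 83.6128217100²
eq3: (x − 44.235)² + (y + 47.148)² = 114.1864925140²
eq3−eq1, eq3−eq2 (x²,y² cancel):
  -158.728·x − 4.230·y = 2876.374301
  -164.968·x + 26.716·y = 4472.532090
det = -158.728·26.716 − -4.230·-164.968 = -4938.391888
x = (2876.374301·26.716 − -4.230·4472.532090) / -4938.391888 = -19.391743
y = (-158.728·4472.532090 − 2876.374301·-164.968) / -4938.391888 = 47.668626
|P − Q| = √((-19.391743 − -18.397)² + (47.668626 − 4.050)²) = 43.629968

43.630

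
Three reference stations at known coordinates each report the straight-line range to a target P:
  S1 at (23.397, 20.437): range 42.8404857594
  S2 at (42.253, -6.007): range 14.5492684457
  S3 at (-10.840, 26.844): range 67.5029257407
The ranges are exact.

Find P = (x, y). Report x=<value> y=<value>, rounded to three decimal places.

x=37.876 y=-19.882

eq1: (x − 23.397)² + (y − 20.437)² = 42.8404857594²
eq2: (x − 42.253)² + (y + 6.007)² = 14.5492684457²
eq3: (x + 10.840)² + (y − 26.844)² = 67.5029257407²
eq3−eq2, eq3−eq1 (x²,y² cancel):
  106.186·x − 65.702·y = 5328.257893
  68.474·x − 12.814·y = 2848.322405
det = 106.186·-12.814 − -65.702·68.474 = 3138.211344
x = (5328.257893·-12.814 − -65.702·2848.322405) / 3138.211344 = 37.876411
y = (106.186·2848.322405 − 5328.257893·68.474) / 3138.211344 = -19.882398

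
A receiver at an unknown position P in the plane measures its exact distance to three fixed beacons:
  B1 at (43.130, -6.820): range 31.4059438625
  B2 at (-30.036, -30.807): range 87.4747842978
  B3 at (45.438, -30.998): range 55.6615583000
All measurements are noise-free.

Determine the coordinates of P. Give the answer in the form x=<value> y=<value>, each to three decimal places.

eq1: (x − 43.130)² + (y + 6.820)² = 31.4059438625²
eq2: (x + 30.036)² + (y + 30.807)² = 87.4747842978²
eq3: (x − 45.438)² + (y + 30.998)² = 55.6615583000²
eq3−eq2, eq3−eq1 (x²,y² cancel):
  -150.948·x + 0.382·y = -5727.884119
  -4.616·x + 48.356·y = 993.097214
det = -150.948·48.356 − 0.382·-4.616 = -7297.478176
x = (-5727.884119·48.356 − 0.382·993.097214) / -7297.478176 = 38.007229
y = (-150.948·993.097214 − -5727.884119·-4.616) / -7297.478176 = 24.165328

x=38.007 y=24.165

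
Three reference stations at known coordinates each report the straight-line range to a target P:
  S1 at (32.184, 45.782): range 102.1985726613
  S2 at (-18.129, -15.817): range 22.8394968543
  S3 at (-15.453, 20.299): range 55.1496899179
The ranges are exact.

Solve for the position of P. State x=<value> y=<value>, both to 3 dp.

eq1: (x − 32.184)² + (y − 45.782)² = 102.1985726613²
eq2: (x + 18.129)² + (y + 15.817)² = 22.8394968543²
eq3: (x + 15.453)² + (y − 20.299)² = 55.1496899179²
eq1−eq3, eq1−eq2 (x²,y² cancel):
  -95.274·x − 50.966·y = 4922.103186
  -100.626·x − 123.198·y = 7369.942387
det = -95.274·-123.198 − -50.966·-100.626 = 6609.061536
x = (4922.103186·-123.198 − -50.966·7369.942387) / 6609.061536 = -34.918238
y = (-95.274·7369.942387 − 4922.103186·-100.626) / 6609.061536 = -31.301318

x=-34.918 y=-31.301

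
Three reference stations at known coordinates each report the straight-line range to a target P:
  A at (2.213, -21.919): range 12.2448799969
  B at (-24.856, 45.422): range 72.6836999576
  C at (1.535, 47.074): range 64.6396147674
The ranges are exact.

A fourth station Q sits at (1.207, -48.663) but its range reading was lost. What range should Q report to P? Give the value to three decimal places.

eq1: (x − 2.213)² + (y + 21.919)² = 12.2448799969²
eq2: (x + 24.856)² + (y − 45.422)² = 72.6836999576²
eq3: (x − 1.535)² + (y − 47.074)² = 64.6396147674²
eq3−eq2, eq3−eq1 (x²,y² cancel):
  -52.782·x − 3.304·y = -641.979323
  1.356·x − 137.986·y = 2295.364940
det = -52.782·-137.986 − -3.304·1.356 = 7287.657276
x = (-641.979323·-137.986 − -3.304·2295.364940) / 7287.657276 = 13.196016
y = (-52.782·2295.364940 − -641.979323·1.356) / 7287.657276 = -16.505089
|P − Q| = √((13.196016 − 1.207)² + (-16.505089 − -48.663)²) = 34.320078

34.320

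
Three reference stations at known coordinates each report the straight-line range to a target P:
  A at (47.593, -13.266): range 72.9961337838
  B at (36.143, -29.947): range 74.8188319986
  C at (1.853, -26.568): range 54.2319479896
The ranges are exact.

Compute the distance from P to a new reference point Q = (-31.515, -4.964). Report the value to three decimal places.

34.596

eq1: (x − 47.593)² + (y + 13.266)² = 72.9961337838²
eq2: (x − 36.143)² + (y + 29.947)² = 74.8188319986²
eq3: (x − 1.853)² + (y + 26.568)² = 54.2319479896²
eq2−eq1, eq2−eq3 (x²,y² cancel):
  22.900·x + 33.362·y = 507.363221
  -68.580·x + 6.758·y = 1162.906414
det = 22.900·6.758 − 33.362·-68.580 = 2442.724160
x = (507.363221·6.758 − 33.362·1162.906414) / 2442.724160 = -14.478967
y = (22.900·1162.906414 − 507.363221·-68.580) / 2442.724160 = 25.146321
|P − Q| = √((-14.478967 − -31.515)² + (25.146321 − -4.964)²) = 34.595634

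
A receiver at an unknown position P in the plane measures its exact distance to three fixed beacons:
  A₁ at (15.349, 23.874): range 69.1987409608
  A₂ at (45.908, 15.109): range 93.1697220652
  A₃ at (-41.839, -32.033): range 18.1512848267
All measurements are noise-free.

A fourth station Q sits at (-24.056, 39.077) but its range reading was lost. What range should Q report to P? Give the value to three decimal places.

56.138

eq1: (x − 15.349)² + (y − 23.874)² = 69.1987409608²
eq2: (x − 45.908)² + (y − 15.109)² = 93.1697220652²
eq3: (x + 41.839)² + (y + 32.033)² = 18.1512848267²
eq3−eq1, eq3−eq2 (x²,y² cancel):
  114.376·x + 111.814·y = -6430.051943
  175.494·x + 94.284·y = -8791.916634
det = 114.376·94.284 − 111.814·175.494 = -8838.859332
x = (-6430.051943·94.284 − 111.814·-8791.916634) / -8838.859332 = -42.630880
y = (114.376·-8791.916634 − -6430.051943·175.494) / -8838.859332 = -13.898997
|P − Q| = √((-42.630880 − -24.056)² + (-13.898997 − 39.077)²) = 56.138066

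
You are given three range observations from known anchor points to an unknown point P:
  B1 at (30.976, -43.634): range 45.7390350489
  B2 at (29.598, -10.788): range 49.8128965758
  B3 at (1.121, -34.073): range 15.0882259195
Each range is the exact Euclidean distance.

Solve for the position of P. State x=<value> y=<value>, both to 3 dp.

eq1: (x − 30.976)² + (y + 43.634)² = 45.7390350489²
eq2: (x − 29.598)² + (y + 10.788)² = 49.8128965758²
eq3: (x − 1.121)² + (y + 34.073)² = 15.0882259195²
eq3−eq2, eq3−eq1 (x²,y² cancel):
  56.954·x + 46.570·y = -2423.473526
  59.710·x − 19.122·y = -163.192204
det = 56.954·-19.122 − 46.570·59.710 = -3869.769088
x = (-2423.473526·-19.122 − 46.570·-163.192204) / -3869.769088 = -13.939209
y = (56.954·-163.192204 − -2423.473526·59.710) / -3869.769088 = -34.992051

x=-13.939 y=-34.992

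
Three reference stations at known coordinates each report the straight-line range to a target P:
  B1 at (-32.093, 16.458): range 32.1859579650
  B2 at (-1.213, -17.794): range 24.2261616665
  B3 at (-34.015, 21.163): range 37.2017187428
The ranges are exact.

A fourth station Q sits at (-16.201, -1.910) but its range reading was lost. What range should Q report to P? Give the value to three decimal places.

15.927

eq1: (x + 32.093)² + (y − 16.458)² = 32.1859579650²
eq2: (x + 1.213)² + (y + 17.794)² = 24.2261616665²
eq3: (x + 34.015)² + (y − 21.163)² = 37.2017187428²
eq2−eq1, eq2−eq3 (x²,y² cancel):
  -61.760·x + 68.504·y = 533.699627
  -65.604·x + 77.914·y = 489.734021
det = -61.760·77.914 − 68.504·-65.604 = -317.832224
x = (533.699627·77.914 − 68.504·489.734021) / -317.832224 = -25.277278
y = (-61.760·489.734021 − 533.699627·-65.604) / -317.832224 = -14.998030
|P − Q| = √((-25.277278 − -16.201)² + (-14.998030 − -1.910)²) = 15.927189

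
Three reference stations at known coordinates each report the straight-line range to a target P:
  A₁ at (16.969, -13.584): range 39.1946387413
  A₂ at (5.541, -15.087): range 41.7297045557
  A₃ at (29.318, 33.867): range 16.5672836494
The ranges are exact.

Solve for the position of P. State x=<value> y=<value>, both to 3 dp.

eq1: (x − 16.969)² + (y + 13.584)² = 39.1946387413²
eq2: (x − 5.541)² + (y + 15.087)² = 41.7297045557²
eq3: (x − 29.318)² + (y − 33.867)² = 16.5672836494²
eq2−eq1, eq2−eq3 (x²,y² cancel):
  22.856·x + 3.006·y = 419.300303
  47.554·x + 97.908·y = 3215.091918
det = 22.856·97.908 − 3.006·47.554 = 2094.837924
x = (419.300303·97.908 − 3.006·3215.091918) / 2094.837924 = 14.983635
y = (22.856·3215.091918 − 419.300303·47.554) / 2094.837924 = 25.560323

x=14.984 y=25.560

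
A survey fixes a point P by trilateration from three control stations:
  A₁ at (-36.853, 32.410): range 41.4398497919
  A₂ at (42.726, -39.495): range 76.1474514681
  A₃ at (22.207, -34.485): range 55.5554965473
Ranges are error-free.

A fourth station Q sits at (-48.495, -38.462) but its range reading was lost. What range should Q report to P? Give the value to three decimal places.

37.828

eq1: (x + 36.853)² + (y − 32.410)² = 41.4398497919²
eq2: (x − 42.726)² + (y + 39.495)² = 76.1474514681²
eq3: (x − 22.207)² + (y + 34.485)² = 55.5554965473²
eq2−eq1, eq2−eq3 (x²,y² cancel):
  -159.158·x + 143.810·y = 3104.358822
  -41.038·x + 10.020·y = 1009.021141
det = -159.158·10.020 − 143.810·-41.038 = 4306.911620
x = (3104.358822·10.020 − 143.810·1009.021141) / 4306.911620 = -26.469467
y = (-159.158·1009.021141 − 3104.358822·-41.038) / 4306.911620 = -7.707869
|P − Q| = √((-26.469467 − -48.495)² + (-7.707869 − -38.462)²) = 37.827777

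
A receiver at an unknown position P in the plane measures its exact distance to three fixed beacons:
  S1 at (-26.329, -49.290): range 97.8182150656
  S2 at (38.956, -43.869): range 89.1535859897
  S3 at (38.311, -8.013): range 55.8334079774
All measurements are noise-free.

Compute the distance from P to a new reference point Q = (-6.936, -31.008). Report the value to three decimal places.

74.258

eq1: (x + 26.329)² + (y + 49.290)² = 97.8182150656²
eq2: (x − 38.956)² + (y + 43.869)² = 89.1535859897²
eq3: (x − 38.311)² + (y + 8.013)² = 55.8334079774²
eq3−eq1, eq3−eq2 (x²,y² cancel):
  -129.280·x − 82.554·y = -4860.254301
  1.290·x − 71.712·y = -2920.874241
det = -129.280·-71.712 − -82.554·1.290 = 9377.422020
x = (-4860.254301·-71.712 − -82.554·-2920.874241) / 9377.422020 = 11.453969
y = (-129.280·-2920.874241 − -4860.254301·1.290) / 9377.422020 = 40.936661
|P − Q| = √((11.453969 − -6.936)² + (40.936661 − -31.008)²) = 74.257830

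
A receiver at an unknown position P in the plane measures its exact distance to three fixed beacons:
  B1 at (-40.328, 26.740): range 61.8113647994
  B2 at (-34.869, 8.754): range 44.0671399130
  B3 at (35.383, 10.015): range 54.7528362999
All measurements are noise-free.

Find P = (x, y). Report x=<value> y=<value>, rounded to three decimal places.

x=-6.640 y=-25.084

eq1: (x + 40.328)² + (y − 26.740)² = 61.8113647994²
eq2: (x + 34.869)² + (y − 8.754)² = 44.0671399130²
eq3: (x − 35.383)² + (y − 10.015)² = 54.7528362999²
eq2−eq3, eq2−eq1 (x²,y² cancel):
  140.504·x + 2.522·y = -996.183026
  -10.918·x + 35.972·y = -829.836491
det = 140.504·35.972 − 2.522·-10.918 = 5081.745084
x = (-996.183026·35.972 − 2.522·-829.836491) / 5081.745084 = -6.639815
y = (140.504·-829.836491 − -996.183026·-10.918) / 5081.745084 = -25.084232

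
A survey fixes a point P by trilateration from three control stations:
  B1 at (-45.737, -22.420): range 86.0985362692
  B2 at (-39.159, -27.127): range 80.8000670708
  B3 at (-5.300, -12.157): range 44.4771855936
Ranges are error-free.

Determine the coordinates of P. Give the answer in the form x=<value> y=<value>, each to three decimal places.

eq1: (x + 45.737)² + (y + 22.420)² = 86.0985362692²
eq2: (x + 39.159)² + (y + 27.127)² = 80.8000670708²
eq3: (x + 5.300)² + (y + 12.157)² = 44.4771855936²
eq3−eq1, eq3−eq2 (x²,y² cancel):
  -80.874·x − 20.526·y = -3016.090989
  -67.718·x − 29.940·y = -2457.012039
det = -80.874·-29.940 − -20.526·-67.718 = 1031.387892
x = (-3016.090989·-29.940 − -20.526·-2457.012039) / 1031.387892 = 38.655811
y = (-80.874·-2457.012039 − -3016.090989·-67.718) / 1031.387892 = -5.366805

x=38.656 y=-5.367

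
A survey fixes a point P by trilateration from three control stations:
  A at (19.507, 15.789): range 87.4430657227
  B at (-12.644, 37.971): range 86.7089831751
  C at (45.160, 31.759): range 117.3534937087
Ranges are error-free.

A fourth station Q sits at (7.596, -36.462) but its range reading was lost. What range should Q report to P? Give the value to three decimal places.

53.980

eq1: (x − 19.507)² + (y − 15.789)² = 87.4430657227²
eq2: (x + 12.644)² + (y − 37.971)² = 86.7089831751²
eq3: (x − 45.160)² + (y − 31.759)² = 117.3534937087²
eq3−eq2, eq3−eq1 (x²,y² cancel):
  -115.608·x + 12.424·y = 4807.002618
  -51.306·x − 31.940·y = 3707.308632
det = -115.608·-31.940 − 12.424·-51.306 = 4329.945264
x = (4807.002618·-31.940 − 12.424·3707.308632) / 4329.945264 = -46.096487
y = (-115.608·3707.308632 − 4807.002618·-51.306) / 4329.945264 = -42.025118
|P − Q| = √((-46.096487 − 7.596)² + (-42.025118 − -36.462)²) = 53.979917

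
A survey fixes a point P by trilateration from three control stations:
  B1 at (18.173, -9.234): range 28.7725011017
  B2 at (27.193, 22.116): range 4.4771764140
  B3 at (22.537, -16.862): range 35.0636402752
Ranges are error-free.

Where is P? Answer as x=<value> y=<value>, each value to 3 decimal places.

eq1: (x − 18.173)² + (y + 9.234)² = 28.7725011017²
eq2: (x − 27.193)² + (y − 22.116)² = 4.4771764140²
eq3: (x − 22.537)² + (y + 16.862)² = 35.0636402752²
eq3−eq1, eq3−eq2 (x²,y² cancel):
  -8.728·x + 15.256·y = 24.883322
  9.312·x + 77.956·y = 1645.747053
det = -8.728·77.956 − 15.256·9.312 = -822.463840
x = (24.883322·77.956 − 15.256·1645.747053) / -822.463840 = 28.168670
y = (-8.728·1645.747053 − 24.883322·9.312) / -822.463840 = 17.746426

x=28.169 y=17.746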